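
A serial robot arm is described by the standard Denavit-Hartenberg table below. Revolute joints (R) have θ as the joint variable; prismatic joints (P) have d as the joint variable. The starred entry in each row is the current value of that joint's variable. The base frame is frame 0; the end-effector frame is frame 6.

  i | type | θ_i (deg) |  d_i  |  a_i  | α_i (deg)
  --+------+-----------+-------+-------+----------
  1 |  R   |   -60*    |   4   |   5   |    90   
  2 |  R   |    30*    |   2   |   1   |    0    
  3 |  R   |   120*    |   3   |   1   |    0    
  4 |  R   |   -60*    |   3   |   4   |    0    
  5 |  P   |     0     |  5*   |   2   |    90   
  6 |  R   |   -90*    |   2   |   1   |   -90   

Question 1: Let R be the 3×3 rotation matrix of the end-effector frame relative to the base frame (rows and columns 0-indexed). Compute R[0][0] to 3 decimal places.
0.866

End-effector x-axis (col 0 of R) = (0.8660,0.5000,-0.0000)
R[0][0] = 0.8660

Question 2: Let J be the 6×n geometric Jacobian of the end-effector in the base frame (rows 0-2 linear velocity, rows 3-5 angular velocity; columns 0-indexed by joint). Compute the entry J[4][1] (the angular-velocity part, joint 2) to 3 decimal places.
-0.500

axis z_1 = (-0.8660,-0.5000,0.0000); lever o_n−o_1 = (-9.3923,-7.7321,7.0000)
cross product → J_v[:, 1] = (-3.5000,6.0622,2.0000)
J_ω[:, 1] = z_1
entry J[4][1] = -0.5000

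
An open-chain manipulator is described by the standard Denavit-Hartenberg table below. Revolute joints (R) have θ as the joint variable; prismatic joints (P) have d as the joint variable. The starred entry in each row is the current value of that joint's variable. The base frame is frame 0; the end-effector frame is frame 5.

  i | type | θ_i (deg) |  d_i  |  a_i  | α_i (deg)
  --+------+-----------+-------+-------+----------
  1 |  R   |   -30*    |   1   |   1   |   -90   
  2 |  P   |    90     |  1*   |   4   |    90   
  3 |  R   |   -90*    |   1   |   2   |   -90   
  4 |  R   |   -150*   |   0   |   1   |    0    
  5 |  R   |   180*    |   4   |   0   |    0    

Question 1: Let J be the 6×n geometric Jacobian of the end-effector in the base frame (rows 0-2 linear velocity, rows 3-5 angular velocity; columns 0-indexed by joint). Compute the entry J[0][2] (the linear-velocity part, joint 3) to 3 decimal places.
axis z_2 = (0.8660,-0.5000,0.0000); lever o_n−o_2 = (0.7321,-1.7321,-4.0000)
cross product → J_v[:, 2] = (2.0000,3.4641,-1.1340)
J_ω[:, 2] = z_2
entry J[0][2] = 2.0000

2.000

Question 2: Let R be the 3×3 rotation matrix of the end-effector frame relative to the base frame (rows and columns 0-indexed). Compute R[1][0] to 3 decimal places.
End-effector x-axis (col 0 of R) = (-0.8660,-0.5000,-0.0000)
R[1][0] = -0.5000

-0.500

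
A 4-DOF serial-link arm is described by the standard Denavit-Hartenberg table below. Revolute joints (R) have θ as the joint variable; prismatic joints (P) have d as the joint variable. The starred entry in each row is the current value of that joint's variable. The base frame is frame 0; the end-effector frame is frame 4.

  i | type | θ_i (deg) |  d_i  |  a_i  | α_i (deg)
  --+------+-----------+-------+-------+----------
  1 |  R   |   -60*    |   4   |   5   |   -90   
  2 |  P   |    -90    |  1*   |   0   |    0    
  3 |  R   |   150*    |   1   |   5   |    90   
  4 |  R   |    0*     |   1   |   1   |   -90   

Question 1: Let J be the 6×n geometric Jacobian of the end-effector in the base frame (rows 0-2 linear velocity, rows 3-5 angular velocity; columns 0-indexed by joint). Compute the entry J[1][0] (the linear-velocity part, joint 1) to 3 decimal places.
axis z_0 = ẑ; lever o_n−o_0 = (6.1651,-6.6782,-0.6962)
cross product → J_v[:, 0] = (6.6782,6.1651,-0.0000)
J_ω[:, 0] = z_0
entry J[1][0] = 6.1651

6.165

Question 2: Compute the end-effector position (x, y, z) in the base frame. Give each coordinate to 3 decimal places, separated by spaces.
after link 1: o_1 = (2.5000, -4.3301, 4.0000)
after link 2: o_2 = (3.3660, -3.8301, 4.0000)
after link 3: o_3 = (5.4821, -5.4952, -0.3301)
after link 4: o_4 = (6.1651, -6.6782, -0.6962)

6.165 -6.678 -0.696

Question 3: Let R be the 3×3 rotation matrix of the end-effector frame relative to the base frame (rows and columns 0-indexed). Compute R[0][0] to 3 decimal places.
End-effector x-axis (col 0 of R) = (0.2500,-0.4330,-0.8660)
R[0][0] = 0.2500

0.250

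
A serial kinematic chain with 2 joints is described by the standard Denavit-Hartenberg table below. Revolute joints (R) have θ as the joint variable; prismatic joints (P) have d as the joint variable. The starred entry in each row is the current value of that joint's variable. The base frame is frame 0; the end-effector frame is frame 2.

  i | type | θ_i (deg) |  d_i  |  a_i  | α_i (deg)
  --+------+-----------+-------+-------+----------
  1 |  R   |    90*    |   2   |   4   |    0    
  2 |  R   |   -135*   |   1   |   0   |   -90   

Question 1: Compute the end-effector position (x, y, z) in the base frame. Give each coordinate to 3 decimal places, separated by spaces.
after link 1: o_1 = (0.0000, 4.0000, 2.0000)
after link 2: o_2 = (0.0000, 4.0000, 3.0000)

0.000 4.000 3.000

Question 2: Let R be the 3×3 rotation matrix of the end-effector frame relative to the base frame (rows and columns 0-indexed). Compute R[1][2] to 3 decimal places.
End-effector z-axis (col 2 of R) = (0.7071,0.7071,0.0000)
R[1][2] = 0.7071

0.707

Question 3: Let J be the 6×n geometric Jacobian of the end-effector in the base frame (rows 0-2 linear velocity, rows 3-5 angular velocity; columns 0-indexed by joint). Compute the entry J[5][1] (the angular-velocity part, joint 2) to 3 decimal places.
1.000

axis z_1 = (0.0000,0.0000,1.0000); lever o_n−o_1 = (0.0000,0.0000,1.0000)
cross product → J_v[:, 1] = (0.0000,0.0000,0.0000)
J_ω[:, 1] = z_1
entry J[5][1] = 1.0000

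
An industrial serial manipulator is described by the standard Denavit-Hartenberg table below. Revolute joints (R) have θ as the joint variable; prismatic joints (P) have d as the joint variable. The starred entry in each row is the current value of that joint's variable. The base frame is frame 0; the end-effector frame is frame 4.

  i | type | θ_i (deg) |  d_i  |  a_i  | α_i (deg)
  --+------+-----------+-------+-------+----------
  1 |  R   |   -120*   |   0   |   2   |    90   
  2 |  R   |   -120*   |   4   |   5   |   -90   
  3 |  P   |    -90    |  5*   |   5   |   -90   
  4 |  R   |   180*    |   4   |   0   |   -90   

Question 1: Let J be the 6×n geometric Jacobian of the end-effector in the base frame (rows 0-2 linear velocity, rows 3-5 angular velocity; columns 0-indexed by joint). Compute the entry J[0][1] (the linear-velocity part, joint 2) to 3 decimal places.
-5.147

axis z_1 = (-0.8660,0.5000,0.0000); lever o_n−o_1 = (-7.7093,4.6471,-10.2942)
cross product → J_v[:, 1] = (-5.1471,-8.9151,-0.1699)
J_ω[:, 1] = z_1
entry J[0][1] = -5.1471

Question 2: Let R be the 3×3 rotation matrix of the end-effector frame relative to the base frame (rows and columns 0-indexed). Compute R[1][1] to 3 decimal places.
End-effector y-axis (col 1 of R) = (-0.2500,-0.4330,0.8660)
R[1][1] = -0.4330

-0.433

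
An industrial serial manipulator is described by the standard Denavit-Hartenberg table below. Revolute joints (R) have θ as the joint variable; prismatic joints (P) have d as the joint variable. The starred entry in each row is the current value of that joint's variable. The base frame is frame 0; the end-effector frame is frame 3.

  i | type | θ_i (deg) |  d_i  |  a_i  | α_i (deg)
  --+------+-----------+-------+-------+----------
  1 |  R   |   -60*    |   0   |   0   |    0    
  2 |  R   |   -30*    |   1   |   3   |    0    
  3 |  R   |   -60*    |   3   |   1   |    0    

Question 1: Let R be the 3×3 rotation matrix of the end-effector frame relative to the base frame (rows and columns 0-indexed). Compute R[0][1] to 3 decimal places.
End-effector y-axis (col 1 of R) = (0.5000,-0.8660,0.0000)
R[0][1] = 0.5000

0.500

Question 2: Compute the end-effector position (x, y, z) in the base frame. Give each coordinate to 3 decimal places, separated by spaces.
-0.866 -3.500 4.000

after link 1: o_1 = (0.0000, 0.0000, 0.0000)
after link 2: o_2 = (0.0000, -3.0000, 1.0000)
after link 3: o_3 = (-0.8660, -3.5000, 4.0000)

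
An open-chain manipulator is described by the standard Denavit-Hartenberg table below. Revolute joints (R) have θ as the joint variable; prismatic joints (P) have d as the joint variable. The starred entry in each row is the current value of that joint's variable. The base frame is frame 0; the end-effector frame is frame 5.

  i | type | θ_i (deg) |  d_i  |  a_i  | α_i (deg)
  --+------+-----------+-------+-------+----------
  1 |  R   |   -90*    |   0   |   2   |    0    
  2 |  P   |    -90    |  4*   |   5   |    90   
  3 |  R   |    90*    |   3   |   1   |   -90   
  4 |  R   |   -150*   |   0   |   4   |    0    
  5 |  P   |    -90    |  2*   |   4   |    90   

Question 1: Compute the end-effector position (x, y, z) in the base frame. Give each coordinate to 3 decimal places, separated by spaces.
-3.000 -0.464 -0.464

after link 1: o_1 = (0.0000, -2.0000, 0.0000)
after link 2: o_2 = (-5.0000, -2.0000, 4.0000)
after link 3: o_3 = (-5.0000, 1.0000, 5.0000)
after link 4: o_4 = (-5.0000, 3.0000, 1.5359)
after link 5: o_5 = (-3.0000, -0.4641, -0.4641)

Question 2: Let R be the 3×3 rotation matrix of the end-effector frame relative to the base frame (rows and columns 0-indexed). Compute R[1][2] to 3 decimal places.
End-effector z-axis (col 2 of R) = (0.0000,-0.5000,0.8660)
R[1][2] = -0.5000

-0.500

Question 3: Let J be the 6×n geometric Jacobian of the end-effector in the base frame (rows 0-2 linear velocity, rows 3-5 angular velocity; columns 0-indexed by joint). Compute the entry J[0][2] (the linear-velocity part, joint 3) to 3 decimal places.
-4.464

axis z_2 = (-0.0000,1.0000,0.0000); lever o_n−o_2 = (2.0000,1.5359,-4.4641)
cross product → J_v[:, 2] = (-4.4641,-0.0000,-2.0000)
J_ω[:, 2] = z_2
entry J[0][2] = -4.4641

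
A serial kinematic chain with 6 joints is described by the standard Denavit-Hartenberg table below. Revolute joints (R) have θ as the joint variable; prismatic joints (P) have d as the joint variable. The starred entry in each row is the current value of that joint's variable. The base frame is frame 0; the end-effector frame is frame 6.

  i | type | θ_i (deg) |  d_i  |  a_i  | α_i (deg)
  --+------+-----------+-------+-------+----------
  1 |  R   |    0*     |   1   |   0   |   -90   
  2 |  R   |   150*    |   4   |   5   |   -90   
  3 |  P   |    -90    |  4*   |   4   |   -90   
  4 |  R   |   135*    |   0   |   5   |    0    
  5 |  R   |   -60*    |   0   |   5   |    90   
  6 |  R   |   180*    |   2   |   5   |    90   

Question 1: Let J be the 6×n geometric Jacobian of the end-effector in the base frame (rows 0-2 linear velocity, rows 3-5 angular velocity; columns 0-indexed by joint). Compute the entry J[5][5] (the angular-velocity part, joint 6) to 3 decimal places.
axis z_5 = (-0.1294,0.9659,0.2241); lever o_n−o_5 = (-2.6736,0.6378,4.6309)
cross product → J_v[:, 5] = (4.3301,0.0000,2.5000)
J_ω[:, 5] = z_5
entry J[5][5] = 0.2241

0.224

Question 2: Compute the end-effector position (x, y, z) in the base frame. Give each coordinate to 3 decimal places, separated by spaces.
-4.821 6.396 -0.649

after link 1: o_1 = (0.0000, 0.0000, 1.0000)
after link 2: o_2 = (-4.3301, 4.0000, -1.5000)
after link 3: o_3 = (-6.3301, 8.0000, 1.9641)
after link 4: o_4 = (-4.5624, 4.4645, -1.0978)
after link 5: o_5 = (-2.1475, 5.7586, -5.2803)
after link 6: o_6 = (-4.8212, 6.3963, -0.6495)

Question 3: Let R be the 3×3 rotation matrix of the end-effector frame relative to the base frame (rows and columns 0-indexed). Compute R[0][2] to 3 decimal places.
-0.866

End-effector z-axis (col 2 of R) = (-0.8660,0.0000,-0.5000)
R[0][2] = -0.8660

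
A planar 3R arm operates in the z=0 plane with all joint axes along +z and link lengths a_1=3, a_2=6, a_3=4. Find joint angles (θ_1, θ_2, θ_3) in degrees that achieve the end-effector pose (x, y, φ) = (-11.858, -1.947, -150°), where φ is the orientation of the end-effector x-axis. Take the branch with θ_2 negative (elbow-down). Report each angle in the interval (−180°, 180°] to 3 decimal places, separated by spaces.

-150.008 -44.990 44.997

wrist centre = target − a_3·(cos φ, sin φ) = (-8.3939, 0.0530)
cos θ_2 = (70.4603−3²−6²)/(2·3·6) = 0.7072; θ_2 = -44.9899° (elbow-down)
β = atan2(0.0530,-8.3939) = 179.6382°; ψ = atan2(-4.2419,7.2434) = -30.3542°
θ_1 = β − ψ = 209.9924°
θ_3 = φ − θ_1 − θ_2 = 44.9975° (wrapped to (-180°,180°])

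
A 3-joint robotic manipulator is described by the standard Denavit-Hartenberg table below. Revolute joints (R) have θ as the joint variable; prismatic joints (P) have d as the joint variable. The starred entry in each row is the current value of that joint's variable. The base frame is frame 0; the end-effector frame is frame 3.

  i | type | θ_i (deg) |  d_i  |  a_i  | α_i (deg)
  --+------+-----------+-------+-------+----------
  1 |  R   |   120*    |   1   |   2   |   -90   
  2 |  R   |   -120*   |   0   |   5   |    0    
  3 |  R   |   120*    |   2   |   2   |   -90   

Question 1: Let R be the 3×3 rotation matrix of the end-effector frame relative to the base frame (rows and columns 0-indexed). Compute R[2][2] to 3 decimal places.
End-effector z-axis (col 2 of R) = (-0.0000,-0.0000,-1.0000)
R[2][2] = -1.0000

-1.000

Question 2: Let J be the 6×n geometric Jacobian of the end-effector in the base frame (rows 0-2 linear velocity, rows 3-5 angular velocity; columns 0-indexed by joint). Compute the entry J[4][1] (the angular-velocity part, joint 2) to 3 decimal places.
-0.500

axis z_1 = (-0.8660,-0.5000,0.0000); lever o_n−o_1 = (-1.4821,-1.4330,4.3301)
cross product → J_v[:, 1] = (-2.1651,3.7500,0.5000)
J_ω[:, 1] = z_1
entry J[4][1] = -0.5000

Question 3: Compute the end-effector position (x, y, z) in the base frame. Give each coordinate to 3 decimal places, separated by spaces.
after link 1: o_1 = (-1.0000, 1.7321, 1.0000)
after link 2: o_2 = (0.2500, -0.4330, 5.3301)
after link 3: o_3 = (-2.4821, 0.2990, 5.3301)

-2.482 0.299 5.330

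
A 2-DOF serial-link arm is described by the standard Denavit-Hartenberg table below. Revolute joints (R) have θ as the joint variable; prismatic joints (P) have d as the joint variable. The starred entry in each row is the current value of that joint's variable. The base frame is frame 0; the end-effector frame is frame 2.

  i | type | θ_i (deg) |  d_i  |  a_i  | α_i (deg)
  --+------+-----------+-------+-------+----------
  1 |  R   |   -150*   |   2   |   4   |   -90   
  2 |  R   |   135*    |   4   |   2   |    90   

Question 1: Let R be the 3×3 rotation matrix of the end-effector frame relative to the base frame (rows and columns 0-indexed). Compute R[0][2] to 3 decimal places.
-0.612

End-effector z-axis (col 2 of R) = (-0.6124,-0.3536,-0.7071)
R[0][2] = -0.6124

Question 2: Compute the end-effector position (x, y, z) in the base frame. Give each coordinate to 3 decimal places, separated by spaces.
-0.239 -4.757 0.586

after link 1: o_1 = (-3.4641, -2.0000, 2.0000)
after link 2: o_2 = (-0.2394, -4.7570, 0.5858)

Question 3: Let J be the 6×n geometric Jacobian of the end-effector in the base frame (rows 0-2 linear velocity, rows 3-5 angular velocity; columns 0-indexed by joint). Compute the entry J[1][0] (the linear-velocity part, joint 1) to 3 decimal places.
-0.239

axis z_0 = ẑ; lever o_n−o_0 = (-0.2394,-4.7570,0.5858)
cross product → J_v[:, 0] = (4.7570,-0.2394,0.0000)
J_ω[:, 0] = z_0
entry J[1][0] = -0.2394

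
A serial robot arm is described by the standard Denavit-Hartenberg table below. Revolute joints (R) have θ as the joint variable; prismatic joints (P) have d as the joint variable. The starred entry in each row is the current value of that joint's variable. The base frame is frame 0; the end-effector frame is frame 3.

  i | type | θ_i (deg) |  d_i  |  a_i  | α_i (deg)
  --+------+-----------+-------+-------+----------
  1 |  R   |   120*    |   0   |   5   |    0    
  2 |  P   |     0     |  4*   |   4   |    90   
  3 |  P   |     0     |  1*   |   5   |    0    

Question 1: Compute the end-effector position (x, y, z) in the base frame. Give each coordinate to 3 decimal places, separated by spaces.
after link 1: o_1 = (-2.5000, 4.3301, 0.0000)
after link 2: o_2 = (-4.5000, 7.7942, 4.0000)
after link 3: o_3 = (-6.1340, 12.6244, 4.0000)

-6.134 12.624 4.000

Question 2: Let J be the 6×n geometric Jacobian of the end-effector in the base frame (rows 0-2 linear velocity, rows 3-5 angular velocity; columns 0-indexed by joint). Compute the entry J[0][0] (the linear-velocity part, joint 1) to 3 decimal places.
-12.624

axis z_0 = ẑ; lever o_n−o_0 = (-6.1340,12.6244,4.0000)
cross product → J_v[:, 0] = (-12.6244,-6.1340,0.0000)
J_ω[:, 0] = z_0
entry J[0][0] = -12.6244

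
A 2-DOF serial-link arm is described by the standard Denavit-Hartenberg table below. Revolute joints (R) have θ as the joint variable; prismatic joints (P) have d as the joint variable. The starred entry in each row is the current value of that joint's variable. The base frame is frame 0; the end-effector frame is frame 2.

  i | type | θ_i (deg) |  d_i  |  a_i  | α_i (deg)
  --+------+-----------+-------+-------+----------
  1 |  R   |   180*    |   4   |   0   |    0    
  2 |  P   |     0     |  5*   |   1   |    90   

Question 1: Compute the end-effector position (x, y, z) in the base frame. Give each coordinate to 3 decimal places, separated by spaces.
-1.000 0.000 9.000

after link 1: o_1 = (0.0000, 0.0000, 4.0000)
after link 2: o_2 = (-1.0000, 0.0000, 9.0000)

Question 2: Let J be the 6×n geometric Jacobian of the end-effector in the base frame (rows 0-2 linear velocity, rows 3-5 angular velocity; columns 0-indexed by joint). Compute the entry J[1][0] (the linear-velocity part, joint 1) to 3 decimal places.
-1.000

axis z_0 = ẑ; lever o_n−o_0 = (-1.0000,0.0000,9.0000)
cross product → J_v[:, 0] = (-0.0000,-1.0000,0.0000)
J_ω[:, 0] = z_0
entry J[1][0] = -1.0000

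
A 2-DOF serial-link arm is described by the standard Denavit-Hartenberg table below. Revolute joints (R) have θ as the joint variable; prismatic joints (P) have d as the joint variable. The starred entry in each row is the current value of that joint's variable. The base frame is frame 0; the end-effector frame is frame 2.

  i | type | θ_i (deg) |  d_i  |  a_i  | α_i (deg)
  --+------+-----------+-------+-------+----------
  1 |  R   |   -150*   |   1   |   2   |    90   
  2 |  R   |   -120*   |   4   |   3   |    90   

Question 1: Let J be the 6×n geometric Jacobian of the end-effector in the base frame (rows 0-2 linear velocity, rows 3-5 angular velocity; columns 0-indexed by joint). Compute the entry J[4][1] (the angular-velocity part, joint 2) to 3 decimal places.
axis z_1 = (-0.5000,0.8660,0.0000); lever o_n−o_1 = (-0.7010,4.2141,-2.5981)
cross product → J_v[:, 1] = (-2.2500,-1.2990,-1.5000)
J_ω[:, 1] = z_1
entry J[4][1] = 0.8660

0.866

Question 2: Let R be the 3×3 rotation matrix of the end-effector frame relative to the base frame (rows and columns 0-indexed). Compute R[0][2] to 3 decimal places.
End-effector z-axis (col 2 of R) = (0.7500,0.4330,0.5000)
R[0][2] = 0.7500

0.750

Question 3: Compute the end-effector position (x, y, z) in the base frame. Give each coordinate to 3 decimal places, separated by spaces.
-2.433 3.214 -1.598

after link 1: o_1 = (-1.7321, -1.0000, 1.0000)
after link 2: o_2 = (-2.4330, 3.2141, -1.5981)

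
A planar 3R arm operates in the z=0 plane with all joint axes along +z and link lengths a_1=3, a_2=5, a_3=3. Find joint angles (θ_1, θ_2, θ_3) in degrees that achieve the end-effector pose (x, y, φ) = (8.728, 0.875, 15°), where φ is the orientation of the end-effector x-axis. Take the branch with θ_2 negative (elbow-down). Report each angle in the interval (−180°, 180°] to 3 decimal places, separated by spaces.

60.003 -89.998 44.995

wrist centre = target − a_3·(cos φ, sin φ) = (5.8302, 0.0985)
cos θ_2 = (34.0012−3²−5²)/(2·3·5) = 0.0000; θ_2 = -89.9977° (elbow-down)
β = atan2(0.0985,5.8302) = 0.9683°; ψ = atan2(-5.0000,3.0002) = -59.0346°
θ_1 = β − ψ = 60.0029°
θ_3 = φ − θ_1 − θ_2 = 44.9948° (wrapped to (-180°,180°])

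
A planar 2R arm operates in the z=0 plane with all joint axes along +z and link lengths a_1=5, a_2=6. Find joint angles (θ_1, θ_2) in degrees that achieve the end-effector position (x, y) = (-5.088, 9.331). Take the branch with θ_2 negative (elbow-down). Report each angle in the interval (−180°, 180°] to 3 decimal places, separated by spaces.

135.005 -30.012

cos θ_2 = (112.9553−5²−6²)/(2·5·6) = 0.8659; θ_2 = -30.0119° (elbow-down)
β = atan2(9.3310,-5.0880) = 118.6027°; ψ = atan2(-3.0011,10.1955) = -16.4019°
θ_1 = β − ψ = 135.0046°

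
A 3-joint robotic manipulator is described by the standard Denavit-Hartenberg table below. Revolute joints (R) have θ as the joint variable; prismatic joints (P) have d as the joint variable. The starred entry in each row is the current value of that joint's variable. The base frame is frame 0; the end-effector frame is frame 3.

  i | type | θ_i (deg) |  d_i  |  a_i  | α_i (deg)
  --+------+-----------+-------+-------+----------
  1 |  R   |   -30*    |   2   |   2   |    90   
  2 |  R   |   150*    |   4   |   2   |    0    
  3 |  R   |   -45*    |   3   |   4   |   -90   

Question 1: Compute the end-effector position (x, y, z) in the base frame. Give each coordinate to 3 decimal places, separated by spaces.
after link 1: o_1 = (1.7321, -1.0000, 2.0000)
after link 2: o_2 = (-1.7679, -3.5981, 3.0000)
after link 3: o_3 = (-4.1645, -5.6785, 6.8637)

-4.165 -5.679 6.864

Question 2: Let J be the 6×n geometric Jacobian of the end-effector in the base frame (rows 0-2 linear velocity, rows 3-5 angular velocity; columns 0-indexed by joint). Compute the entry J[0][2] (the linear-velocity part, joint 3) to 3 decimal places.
-3.346

axis z_2 = (-0.5000,-0.8660,0.0000); lever o_n−o_2 = (-2.3966,-2.0804,3.8637)
cross product → J_v[:, 2] = (-3.3461,1.9319,-1.0353)
J_ω[:, 2] = z_2
entry J[0][2] = -3.3461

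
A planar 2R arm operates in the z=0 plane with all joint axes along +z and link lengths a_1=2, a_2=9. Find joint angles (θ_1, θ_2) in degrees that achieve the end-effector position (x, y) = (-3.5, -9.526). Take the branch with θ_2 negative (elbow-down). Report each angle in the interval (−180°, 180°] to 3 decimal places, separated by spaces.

-59.992 -60.010

cos θ_2 = (102.9947−2²−9²)/(2·2·9) = 0.4999; θ_2 = -60.0098° (elbow-down)
β = atan2(-9.5260,-3.5000) = -110.1741°; ψ = atan2(-7.7950,6.4987) = -50.1821°
θ_1 = β − ψ = -59.9920°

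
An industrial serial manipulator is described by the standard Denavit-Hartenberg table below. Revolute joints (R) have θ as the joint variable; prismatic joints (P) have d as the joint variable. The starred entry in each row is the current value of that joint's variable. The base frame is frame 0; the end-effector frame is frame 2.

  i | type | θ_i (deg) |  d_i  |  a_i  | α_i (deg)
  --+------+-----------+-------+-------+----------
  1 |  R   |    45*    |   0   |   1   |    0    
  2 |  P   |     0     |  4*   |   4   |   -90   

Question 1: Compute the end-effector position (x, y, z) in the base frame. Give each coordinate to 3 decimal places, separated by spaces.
3.536 3.536 4.000

after link 1: o_1 = (0.7071, 0.7071, 0.0000)
after link 2: o_2 = (3.5355, 3.5355, 4.0000)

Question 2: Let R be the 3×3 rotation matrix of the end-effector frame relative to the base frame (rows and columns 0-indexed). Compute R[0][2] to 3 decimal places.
-0.707

End-effector z-axis (col 2 of R) = (-0.7071,0.7071,0.0000)
R[0][2] = -0.7071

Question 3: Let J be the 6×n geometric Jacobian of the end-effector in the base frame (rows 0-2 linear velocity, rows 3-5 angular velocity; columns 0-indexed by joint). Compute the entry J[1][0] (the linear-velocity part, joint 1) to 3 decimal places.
3.536

axis z_0 = ẑ; lever o_n−o_0 = (3.5355,3.5355,4.0000)
cross product → J_v[:, 0] = (-3.5355,3.5355,0.0000)
J_ω[:, 0] = z_0
entry J[1][0] = 3.5355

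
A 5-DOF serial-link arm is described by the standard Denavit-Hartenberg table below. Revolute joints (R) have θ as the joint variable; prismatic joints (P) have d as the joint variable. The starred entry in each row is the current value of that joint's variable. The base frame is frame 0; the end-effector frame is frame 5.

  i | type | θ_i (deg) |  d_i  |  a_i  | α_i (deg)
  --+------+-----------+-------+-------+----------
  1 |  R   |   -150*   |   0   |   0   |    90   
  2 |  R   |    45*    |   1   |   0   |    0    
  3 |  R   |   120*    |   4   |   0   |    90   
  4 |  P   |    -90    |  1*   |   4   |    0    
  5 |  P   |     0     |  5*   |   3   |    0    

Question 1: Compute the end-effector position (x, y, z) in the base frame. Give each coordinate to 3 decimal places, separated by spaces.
-0.345 -2.509 5.796

after link 1: o_1 = (0.0000, 0.0000, 0.0000)
after link 2: o_2 = (-0.5000, 0.8660, 0.0000)
after link 3: o_3 = (-2.5000, 4.3301, 0.0000)
after link 4: o_4 = (-0.7241, 0.7366, 0.9659)
after link 5: o_5 = (-0.3449, -2.5085, 5.7956)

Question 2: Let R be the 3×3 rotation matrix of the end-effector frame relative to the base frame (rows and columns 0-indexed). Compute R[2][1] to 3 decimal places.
End-effector y-axis (col 1 of R) = (0.8365,0.4830,0.2588)
R[2][1] = 0.2588

0.259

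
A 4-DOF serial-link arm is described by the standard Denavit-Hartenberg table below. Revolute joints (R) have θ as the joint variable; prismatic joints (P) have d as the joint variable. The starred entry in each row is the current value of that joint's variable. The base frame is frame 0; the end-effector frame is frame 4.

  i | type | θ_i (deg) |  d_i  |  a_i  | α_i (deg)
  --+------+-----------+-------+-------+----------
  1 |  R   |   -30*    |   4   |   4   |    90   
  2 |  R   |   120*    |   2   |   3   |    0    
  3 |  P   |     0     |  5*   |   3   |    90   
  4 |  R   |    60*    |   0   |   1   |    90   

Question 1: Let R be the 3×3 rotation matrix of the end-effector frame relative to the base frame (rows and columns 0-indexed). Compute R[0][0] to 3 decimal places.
End-effector x-axis (col 0 of R) = (-0.6495,-0.6250,0.4330)
R[0][0] = -0.6495

-0.650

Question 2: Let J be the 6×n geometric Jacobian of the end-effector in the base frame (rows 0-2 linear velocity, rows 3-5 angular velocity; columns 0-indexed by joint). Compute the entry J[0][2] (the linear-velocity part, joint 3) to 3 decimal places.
prismatic axis z_2 = (-0.5000,-0.8660,0.0000)
J_v[:, 2] = z_2; J_ω[:, 2] = (0,0,0)
entry J[0][2] = -0.5000

-0.500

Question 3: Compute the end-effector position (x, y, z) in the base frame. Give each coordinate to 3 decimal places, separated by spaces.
after link 1: o_1 = (3.4641, -2.0000, 4.0000)
after link 2: o_2 = (1.1651, -2.9821, 6.5981)
after link 3: o_3 = (-2.6340, -6.5622, 9.1962)
after link 4: o_4 = (-3.2835, -7.1872, 9.6292)

-3.283 -7.187 9.629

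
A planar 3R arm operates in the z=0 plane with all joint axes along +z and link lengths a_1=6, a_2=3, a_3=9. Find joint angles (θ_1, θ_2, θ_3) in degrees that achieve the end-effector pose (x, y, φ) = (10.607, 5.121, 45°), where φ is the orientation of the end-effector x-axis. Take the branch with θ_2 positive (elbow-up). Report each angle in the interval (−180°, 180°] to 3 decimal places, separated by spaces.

-45.004 134.991 -44.986

wrist centre = target − a_3·(cos φ, sin φ) = (4.2430, -1.2430)
cos θ_2 = (19.5483−6²−3²)/(2·6·3) = -0.7070; θ_2 = 134.9906° (elbow-up)
β = atan2(-1.2430,4.2430) = -16.3275°; ψ = atan2(2.1217,3.8790) = 28.6768°
θ_1 = β − ψ = -45.0043°
θ_3 = φ − θ_1 − θ_2 = -44.9863° (wrapped to (-180°,180°])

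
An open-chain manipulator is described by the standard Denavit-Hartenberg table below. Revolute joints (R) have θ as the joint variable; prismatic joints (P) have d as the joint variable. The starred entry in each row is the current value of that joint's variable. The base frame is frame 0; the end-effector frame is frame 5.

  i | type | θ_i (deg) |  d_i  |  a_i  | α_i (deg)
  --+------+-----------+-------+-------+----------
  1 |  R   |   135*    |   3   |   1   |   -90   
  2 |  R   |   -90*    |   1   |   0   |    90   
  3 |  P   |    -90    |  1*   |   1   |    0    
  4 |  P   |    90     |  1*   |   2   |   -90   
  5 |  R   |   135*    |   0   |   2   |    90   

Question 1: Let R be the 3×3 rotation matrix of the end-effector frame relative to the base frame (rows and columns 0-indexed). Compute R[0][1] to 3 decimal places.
-0.707

End-effector y-axis (col 1 of R) = (-0.7071,-0.7071,0.0000)
R[0][1] = -0.7071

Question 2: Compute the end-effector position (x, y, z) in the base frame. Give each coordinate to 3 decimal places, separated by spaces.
-0.293 0.293 3.586

after link 1: o_1 = (-0.7071, 0.7071, 3.0000)
after link 2: o_2 = (-1.4142, 0.0000, 3.0000)
after link 3: o_3 = (0.0000, 0.0000, 3.0000)
after link 4: o_4 = (0.7071, -0.7071, 5.0000)
after link 5: o_5 = (-0.2929, 0.2929, 3.5858)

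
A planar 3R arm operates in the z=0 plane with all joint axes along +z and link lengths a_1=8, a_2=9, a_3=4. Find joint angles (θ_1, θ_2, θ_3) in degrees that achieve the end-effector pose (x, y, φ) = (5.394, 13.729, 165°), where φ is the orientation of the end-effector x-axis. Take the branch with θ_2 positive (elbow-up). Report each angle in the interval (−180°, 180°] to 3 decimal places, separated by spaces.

30.004 44.993 90.003

wrist centre = target − a_3·(cos φ, sin φ) = (9.2577, 12.6937)
cos θ_2 = (246.8357−8²−9²)/(2·8·9) = 0.7072; θ_2 = 44.9931° (elbow-up)
β = atan2(12.6937,9.2577) = 53.8962°; ψ = atan2(6.3632,14.3647) = 23.8921°
θ_1 = β − ψ = 30.0042°
θ_3 = φ − θ_1 − θ_2 = 90.0028° (wrapped to (-180°,180°])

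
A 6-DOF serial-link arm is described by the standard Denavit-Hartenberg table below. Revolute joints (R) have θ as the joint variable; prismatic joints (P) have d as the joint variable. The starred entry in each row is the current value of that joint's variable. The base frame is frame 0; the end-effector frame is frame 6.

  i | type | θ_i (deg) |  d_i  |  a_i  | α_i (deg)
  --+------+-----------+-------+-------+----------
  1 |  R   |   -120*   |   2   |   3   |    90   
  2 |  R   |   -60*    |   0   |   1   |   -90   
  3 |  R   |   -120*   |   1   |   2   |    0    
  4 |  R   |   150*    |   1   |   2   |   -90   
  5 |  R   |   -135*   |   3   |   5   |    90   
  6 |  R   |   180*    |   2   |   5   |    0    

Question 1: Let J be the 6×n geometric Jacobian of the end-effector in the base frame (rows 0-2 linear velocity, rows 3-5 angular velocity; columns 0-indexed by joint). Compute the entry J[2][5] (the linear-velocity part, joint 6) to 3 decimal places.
axis z_5 = (0.1531,0.9723,0.1768); lever o_n−o_5 = (2.6026,2.3865,-4.0659)
cross product → J_v[:, 5] = (-4.3750,1.0825,-2.1651)
J_ω[:, 5] = z_5
entry J[2][5] = -2.1651

-2.165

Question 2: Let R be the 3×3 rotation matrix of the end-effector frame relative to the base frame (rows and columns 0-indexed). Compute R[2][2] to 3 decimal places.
End-effector z-axis (col 2 of R) = (0.1531,0.9723,0.1768)
R[2][2] = 0.1768

0.177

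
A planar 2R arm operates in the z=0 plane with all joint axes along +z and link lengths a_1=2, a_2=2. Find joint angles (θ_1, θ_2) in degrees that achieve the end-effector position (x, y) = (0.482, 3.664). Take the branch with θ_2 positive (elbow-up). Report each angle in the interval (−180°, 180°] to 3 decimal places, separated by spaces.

cos θ_2 = (13.6572−2²−2²)/(2·2·2) = 0.7072; θ_2 = 44.9963° (elbow-up)
β = atan2(3.6640,0.4820) = 82.5058°; ψ = atan2(1.4141,3.4143) = 22.4981°
θ_1 = β − ψ = 60.0076°

60.008 44.996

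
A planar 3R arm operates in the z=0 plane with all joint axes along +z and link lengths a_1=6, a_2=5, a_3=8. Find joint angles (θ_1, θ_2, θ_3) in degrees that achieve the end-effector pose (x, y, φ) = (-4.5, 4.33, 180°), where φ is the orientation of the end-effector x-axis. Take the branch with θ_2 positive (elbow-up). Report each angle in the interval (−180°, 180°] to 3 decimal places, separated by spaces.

-0.001 120.001 60.000

wrist centre = target − a_3·(cos φ, sin φ) = (3.5000, 4.3300)
cos θ_2 = (30.9989−6²−5²)/(2·6·5) = -0.5000; θ_2 = 120.0012° (elbow-up)
β = atan2(4.3300,3.5000) = 51.0509°; ψ = atan2(4.3301,3.4999) = 51.0521°
θ_1 = β − ψ = -0.0012°
θ_3 = φ − θ_1 − θ_2 = 60.0000° (wrapped to (-180°,180°])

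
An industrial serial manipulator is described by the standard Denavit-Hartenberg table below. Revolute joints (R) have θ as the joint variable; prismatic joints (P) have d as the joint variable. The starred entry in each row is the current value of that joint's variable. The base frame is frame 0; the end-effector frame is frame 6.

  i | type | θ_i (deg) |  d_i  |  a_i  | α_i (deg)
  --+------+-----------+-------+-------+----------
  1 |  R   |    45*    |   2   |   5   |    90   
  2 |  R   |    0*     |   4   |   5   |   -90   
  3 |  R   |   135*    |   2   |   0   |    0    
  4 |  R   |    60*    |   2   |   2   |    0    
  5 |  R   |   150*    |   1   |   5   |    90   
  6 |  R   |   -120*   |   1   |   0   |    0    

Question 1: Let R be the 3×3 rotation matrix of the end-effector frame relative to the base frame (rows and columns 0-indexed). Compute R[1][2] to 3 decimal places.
End-effector z-axis (col 2 of R) = (0.5000,-0.8660,0.0000)
R[1][2] = -0.8660

-0.866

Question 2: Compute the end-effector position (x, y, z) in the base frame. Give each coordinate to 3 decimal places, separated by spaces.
13.730 4.145 7.000

after link 1: o_1 = (3.5355, 3.5355, 2.0000)
after link 2: o_2 = (9.8995, 4.2426, 2.0000)
after link 3: o_3 = (9.8995, 4.2426, 4.0000)
after link 4: o_4 = (8.8995, 2.5106, 6.0000)
after link 5: o_5 = (13.2296, 5.0106, 7.0000)
after link 6: o_6 = (13.7296, 4.1446, 7.0000)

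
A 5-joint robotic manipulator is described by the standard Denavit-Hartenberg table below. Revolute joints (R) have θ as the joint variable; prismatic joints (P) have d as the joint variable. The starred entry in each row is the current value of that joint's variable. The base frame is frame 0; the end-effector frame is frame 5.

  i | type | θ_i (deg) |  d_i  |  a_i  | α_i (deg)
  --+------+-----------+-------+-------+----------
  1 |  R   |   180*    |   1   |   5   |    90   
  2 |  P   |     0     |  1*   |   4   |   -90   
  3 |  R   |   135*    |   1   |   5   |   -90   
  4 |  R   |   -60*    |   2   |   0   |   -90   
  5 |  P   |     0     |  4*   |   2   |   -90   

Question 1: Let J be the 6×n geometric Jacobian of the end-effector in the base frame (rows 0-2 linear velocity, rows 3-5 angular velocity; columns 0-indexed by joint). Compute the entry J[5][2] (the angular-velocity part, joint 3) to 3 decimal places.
1.000

axis z_2 = (0.0000,0.0000,1.0000); lever o_n−o_2 = (8.1063,-5.2779,0.7321)
cross product → J_v[:, 2] = (5.2779,8.1063,-0.0000)
J_ω[:, 2] = z_2
entry J[5][2] = 1.0000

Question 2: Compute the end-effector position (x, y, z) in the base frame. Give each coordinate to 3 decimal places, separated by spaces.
-0.894 -4.278 1.732

after link 1: o_1 = (-5.0000, 0.0000, 1.0000)
after link 2: o_2 = (-9.0000, 1.0000, 1.0000)
after link 3: o_3 = (-5.4645, -2.5355, 2.0000)
after link 4: o_4 = (-4.0503, -1.1213, 2.0000)
after link 5: o_5 = (-0.8937, -4.2779, 1.7321)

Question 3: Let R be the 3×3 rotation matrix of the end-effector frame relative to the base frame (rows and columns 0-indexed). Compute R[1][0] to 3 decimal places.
-0.354

End-effector x-axis (col 0 of R) = (0.3536,-0.3536,0.8660)
R[1][0] = -0.3536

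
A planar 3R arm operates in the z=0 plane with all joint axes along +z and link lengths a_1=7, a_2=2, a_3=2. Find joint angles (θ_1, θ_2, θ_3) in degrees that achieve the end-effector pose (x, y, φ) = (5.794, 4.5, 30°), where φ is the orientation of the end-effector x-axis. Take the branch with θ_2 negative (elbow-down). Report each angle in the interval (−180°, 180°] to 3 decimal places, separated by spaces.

wrist centre = target − a_3·(cos φ, sin φ) = (4.0619, 3.5000)
cos θ_2 = (28.7494−7²−2²)/(2·7·2) = -0.8661; θ_2 = -150.0076° (elbow-down)
β = atan2(3.5000,4.0619) = 40.7500°; ψ = atan2(-0.9998,5.2678) = -10.7463°
θ_1 = β − ψ = 51.4963°
θ_3 = φ − θ_1 − θ_2 = 128.5113° (wrapped to (-180°,180°])

51.496 -150.008 128.511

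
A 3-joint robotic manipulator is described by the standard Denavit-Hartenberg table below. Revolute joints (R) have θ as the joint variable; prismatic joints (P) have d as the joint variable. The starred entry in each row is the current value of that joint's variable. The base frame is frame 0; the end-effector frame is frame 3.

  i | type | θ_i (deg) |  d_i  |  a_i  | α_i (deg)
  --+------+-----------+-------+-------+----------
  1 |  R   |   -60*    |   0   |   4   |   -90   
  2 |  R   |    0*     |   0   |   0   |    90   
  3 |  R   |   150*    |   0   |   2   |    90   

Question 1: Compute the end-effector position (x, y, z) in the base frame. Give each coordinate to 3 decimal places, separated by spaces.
after link 1: o_1 = (2.0000, -3.4641, 0.0000)
after link 2: o_2 = (2.0000, -3.4641, 0.0000)
after link 3: o_3 = (2.0000, -1.4641, 0.0000)

2.000 -1.464 0.000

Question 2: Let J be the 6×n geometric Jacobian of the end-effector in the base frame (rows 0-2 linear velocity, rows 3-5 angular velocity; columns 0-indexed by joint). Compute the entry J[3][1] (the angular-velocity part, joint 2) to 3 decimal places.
axis z_1 = (0.8660,0.5000,0.0000); lever o_n−o_1 = (-0.0000,2.0000,0.0000)
cross product → J_v[:, 1] = (-0.0000,-0.0000,1.7321)
J_ω[:, 1] = z_1
entry J[3][1] = 0.8660

0.866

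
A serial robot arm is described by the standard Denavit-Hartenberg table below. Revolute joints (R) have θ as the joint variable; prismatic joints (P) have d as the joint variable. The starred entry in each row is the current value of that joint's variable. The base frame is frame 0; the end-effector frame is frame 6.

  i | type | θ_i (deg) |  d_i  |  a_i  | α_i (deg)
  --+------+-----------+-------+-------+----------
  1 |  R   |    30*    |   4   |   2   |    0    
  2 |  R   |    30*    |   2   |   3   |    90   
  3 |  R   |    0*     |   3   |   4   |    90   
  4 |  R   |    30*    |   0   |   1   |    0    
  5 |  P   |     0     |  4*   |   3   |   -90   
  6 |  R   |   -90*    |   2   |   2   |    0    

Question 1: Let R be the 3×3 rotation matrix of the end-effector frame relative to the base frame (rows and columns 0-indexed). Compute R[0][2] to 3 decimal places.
0.500

End-effector z-axis (col 2 of R) = (0.5000,-0.8660,0.0000)
R[0][2] = 0.5000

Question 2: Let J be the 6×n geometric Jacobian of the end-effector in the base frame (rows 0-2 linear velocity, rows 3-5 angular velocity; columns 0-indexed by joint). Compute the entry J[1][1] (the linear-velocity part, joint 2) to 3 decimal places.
10.562

axis z_1 = (0.0000,0.0000,1.0000); lever o_n−o_1 = (10.5622,4.8301,-4.0000)
cross product → J_v[:, 1] = (-4.8301,10.5622,0.0000)
J_ω[:, 1] = z_1
entry J[1][1] = 10.5622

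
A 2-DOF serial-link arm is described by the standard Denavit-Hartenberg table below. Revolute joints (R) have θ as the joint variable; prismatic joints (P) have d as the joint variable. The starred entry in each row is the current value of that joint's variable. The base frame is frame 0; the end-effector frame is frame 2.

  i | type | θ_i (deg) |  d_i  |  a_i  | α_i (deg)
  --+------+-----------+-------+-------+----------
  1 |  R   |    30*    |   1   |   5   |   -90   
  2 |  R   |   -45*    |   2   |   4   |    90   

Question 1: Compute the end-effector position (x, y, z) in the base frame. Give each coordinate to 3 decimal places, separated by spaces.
after link 1: o_1 = (4.3301, 2.5000, 1.0000)
after link 2: o_2 = (5.7796, 5.6463, 3.8284)

5.780 5.646 3.828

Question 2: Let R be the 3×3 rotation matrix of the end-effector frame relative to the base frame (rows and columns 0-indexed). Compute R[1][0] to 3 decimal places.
0.354

End-effector x-axis (col 0 of R) = (0.6124,0.3536,0.7071)
R[1][0] = 0.3536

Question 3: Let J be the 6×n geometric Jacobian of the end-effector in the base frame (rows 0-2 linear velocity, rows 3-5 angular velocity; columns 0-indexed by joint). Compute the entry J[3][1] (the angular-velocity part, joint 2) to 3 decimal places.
axis z_1 = (-0.5000,0.8660,0.0000); lever o_n−o_1 = (1.4495,3.1463,2.8284)
cross product → J_v[:, 1] = (2.4495,1.4142,-2.8284)
J_ω[:, 1] = z_1
entry J[3][1] = -0.5000

-0.500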